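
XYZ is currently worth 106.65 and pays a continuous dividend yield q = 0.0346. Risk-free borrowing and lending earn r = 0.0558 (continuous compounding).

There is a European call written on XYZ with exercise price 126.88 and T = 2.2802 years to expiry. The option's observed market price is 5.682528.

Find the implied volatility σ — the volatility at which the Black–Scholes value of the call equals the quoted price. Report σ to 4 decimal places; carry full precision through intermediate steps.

sigma = 0.1750

At σ = 0.1750 the Black–Scholes value reproduces the quote:
σ√T = 0.175·√2.2802 = 0.264256
d₁ = (ln(S/K) + (r−q+σ²/2)T) / (σ√T) = (ln(106.65/126.88) + (0.0558−0.0346+0.175²/2)·2.2802) / 0.264256 = (-0.173689 + 0.083256) / 0.264256 = -0.342220
d₂ = d₁ − σ√T = -0.342220 − 0.264256 = -0.606475
e^{−rT} = 0.880527
e^{−qT} = 0.924137
N(d₁) = 0.366093,  N(d₂) = 0.272100
V = S·e^{−qT}·N(d₁) − K·e^{−rT}·N(d₂) = 36.081821 − 30.399293 = 5.682528 (equal to the quote); since ∂V/∂σ > 0 for all σ, the implied volatility is unique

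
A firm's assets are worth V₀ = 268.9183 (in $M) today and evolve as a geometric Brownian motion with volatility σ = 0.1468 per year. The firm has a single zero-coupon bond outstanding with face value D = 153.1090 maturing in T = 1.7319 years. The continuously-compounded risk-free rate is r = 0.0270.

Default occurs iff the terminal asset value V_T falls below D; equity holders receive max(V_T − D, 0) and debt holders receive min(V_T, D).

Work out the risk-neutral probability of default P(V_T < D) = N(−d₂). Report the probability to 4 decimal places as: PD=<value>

PD=0.0011

Work the structural quantities from V₀ = 268.9183 against face 153.1090:
d₁ = [ln(V₀/D) + (r + σ²/2)T] / (σ√T)
   = [ln(268.9183/153.1090) + (0.0270 + 0.5·0.1468²)·1.7319] / (0.1468·√1.7319)
   = [0.563258 + 0.065423] / 0.193191 = 3.254186
d₂ = d₁ − σ√T = 3.254186 − 0.193191 = 3.060995
risk-neutral PD = N(−d₂) = N(-3.060995) = 0.001103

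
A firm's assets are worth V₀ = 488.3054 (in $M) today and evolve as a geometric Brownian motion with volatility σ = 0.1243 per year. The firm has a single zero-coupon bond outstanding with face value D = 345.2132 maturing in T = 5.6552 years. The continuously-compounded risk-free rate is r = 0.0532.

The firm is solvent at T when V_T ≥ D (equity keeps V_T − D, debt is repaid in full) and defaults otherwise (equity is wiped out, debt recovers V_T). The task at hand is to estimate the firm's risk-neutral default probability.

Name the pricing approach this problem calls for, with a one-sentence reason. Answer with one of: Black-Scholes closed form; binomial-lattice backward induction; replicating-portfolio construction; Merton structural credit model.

Key observation: the data describe a firm's assets (V₀ = 488.3054, GBM) and a single zero-coupon debt of face 345.2132, so credit quantities follow from equity-as-call in the structural model.

framework: Merton structural credit model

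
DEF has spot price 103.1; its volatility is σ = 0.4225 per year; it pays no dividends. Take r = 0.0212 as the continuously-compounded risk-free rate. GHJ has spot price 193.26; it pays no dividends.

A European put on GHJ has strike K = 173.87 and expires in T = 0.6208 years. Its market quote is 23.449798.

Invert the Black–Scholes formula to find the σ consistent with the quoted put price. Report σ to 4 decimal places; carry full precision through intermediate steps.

sigma = 0.5841

At σ = 0.5841 the Black–Scholes value reproduces the quote:
σ√T = 0.5841·√0.6208 = 0.460217
d₁ = (ln(S/K) + (r+σ²/2)T) / (σ√T) = (ln(193.26/173.87) + (0.0212+0.5841²/2)·0.6208) / 0.460217 = (0.105729 + 0.119061) / 0.460217 = 0.488442
d₂ = d₁ − σ√T = 0.488442 − 0.460217 = 0.028225
e^{−rT} = 0.986925
N(−d₁) = 0.312618,  N(−d₂) = 0.488742
V = K·e^{−rT}·N(−d₂) − S·N(−d₁) = 83.866427 − 60.416629 = 23.449798 (matching the quote); vega is positive throughout, so no other σ reproduces this price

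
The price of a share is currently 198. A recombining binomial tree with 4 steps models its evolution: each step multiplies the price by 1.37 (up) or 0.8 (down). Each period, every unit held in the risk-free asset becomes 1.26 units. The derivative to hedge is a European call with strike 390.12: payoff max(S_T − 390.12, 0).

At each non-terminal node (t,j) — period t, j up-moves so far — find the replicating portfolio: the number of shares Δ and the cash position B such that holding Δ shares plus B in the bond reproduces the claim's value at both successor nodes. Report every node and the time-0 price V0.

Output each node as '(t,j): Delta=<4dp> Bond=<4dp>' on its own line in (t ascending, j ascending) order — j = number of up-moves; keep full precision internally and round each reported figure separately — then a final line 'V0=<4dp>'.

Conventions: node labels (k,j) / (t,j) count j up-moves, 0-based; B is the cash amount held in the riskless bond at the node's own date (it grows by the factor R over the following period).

Under the risk-neutral measure, an up-move has probability p* = (R−d)/(u−d) = 0.8070 and values discount at R = 1.26.
Payoffs at expiry: V(4,0)=0.0000, V(4,1)=0.0000, V(4,2)=0.0000, V(4,3)=17.1823, V(4,4)=307.3852
Node (3,0) S=101.3760: V=(p*·0.0000+(1−p*)·0.0000)/1.26=0.0000; Δ=(0.0000−0.0000)/(138.8851−81.1008)=0.0000; B=V−Δ·S=0.0000
Node (3,1) S=173.6064: V=(p*·0.0000+(1−p*)·0.0000)/1.26=0.0000; Δ=(0.0000−0.0000)/(237.8408−138.8851)=0.0000; B=V−Δ·S=0.0000
Node (3,2) S=297.3010: V=(p*·17.1823+(1−p*)·0.0000)/1.26=11.0051; Δ=(17.1823−0.0000)/(407.3023−237.8408)=0.1014; B=V−Δ·S=-19.1393
Node (3,3) S=509.1279: V=(p*·307.3852+(1−p*)·17.1823)/1.26=199.5088; Δ=(307.3852−17.1823)/(697.5052−407.3023)=1.0000; B=V−Δ·S=-309.6190
Node (2,0) S=126.7200: V=(p*·0.0000+(1−p*)·0.0000)/1.26=0.0000; Δ=(0.0000−0.0000)/(173.6064−101.3760)=0.0000; B=V−Δ·S=0.0000
Node (2,1) S=217.0080: V=(p*·11.0051+(1−p*)·0.0000)/1.26=7.0487; Δ=(11.0051−0.0000)/(297.3010−173.6064)=0.0890; B=V−Δ·S=-12.2585
Node (2,2) S=371.6262: V=(p*·199.5088+(1−p*)·11.0051)/1.26=129.4690; Δ=(199.5088−11.0051)/(509.1279−297.3010)=0.8899; B=V−Δ·S=-201.2393
Node (1,0) S=158.4000: V=(p*·7.0487+(1−p*)·0.0000)/1.26=4.5146; Δ=(7.0487−0.0000)/(217.0080−126.7200)=0.0781; B=V−Δ·S=-7.8515
Node (1,1) S=271.2600: V=(p*·129.4690+(1−p*)·7.0487)/1.26=84.0032; Δ=(129.4690−7.0487)/(371.6262−217.0080)=0.7918; B=V−Δ·S=-130.7693
Node (0,0) S=198.0000: V=(p*·84.0032+(1−p*)·4.5146)/1.26=54.4947; Δ=(84.0032−4.5146)/(271.2600−158.4000)=0.7043; B=V−Δ·S=-84.9590
Verification: the root portfolio costs Δ(0,0)·S0 + B(0,0) = 54.4947, matching V0.

(0,0): Delta=0.7043 Bond=-84.9590
(1,0): Delta=0.0781 Bond=-7.8515
(1,1): Delta=0.7918 Bond=-130.7693
(2,0): Delta=0.0000 Bond=0.0000
(2,1): Delta=0.0890 Bond=-12.2585
(2,2): Delta=0.8899 Bond=-201.2393
(3,0): Delta=0.0000 Bond=0.0000
(3,1): Delta=0.0000 Bond=0.0000
(3,2): Delta=0.1014 Bond=-19.1393
(3,3): Delta=1.0000 Bond=-309.6190
V0=54.4947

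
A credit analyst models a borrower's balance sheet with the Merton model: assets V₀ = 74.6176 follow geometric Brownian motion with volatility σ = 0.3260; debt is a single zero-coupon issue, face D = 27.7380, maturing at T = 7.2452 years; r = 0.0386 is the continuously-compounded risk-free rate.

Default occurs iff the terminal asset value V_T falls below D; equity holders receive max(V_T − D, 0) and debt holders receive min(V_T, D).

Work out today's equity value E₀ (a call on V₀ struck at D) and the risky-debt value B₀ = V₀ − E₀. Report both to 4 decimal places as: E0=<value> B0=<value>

E0=54.7186 B0=19.8990

With assets at 74.6176 and a single debt payment of 27.7380 at 7.2452 years:
d₁ = [ln(V₀/D) + (r + σ²/2)T] / (σ√T)
   = [ln(74.6176/27.7380) + (0.0386 + 0.5·0.3260²)·7.2452] / (0.3260·√7.2452)
   = [0.989573 + 0.664660] / 0.877491 = 1.885185
d₂ = d₁ − σ√T = 1.885185 − 0.877491 = 1.007694
N(d₁) = 0.970298,  N(d₂) = 0.843199,  e^(−rT) = 0.756037
E₀ = V₀·N(d₁) − D·e^(−rT)·N(d₂)
   = 74.6176·0.970298 − 27.7380·0.756037·0.843199 = 54.718579
B₀ = V₀ − E₀ = 74.6176 − 54.718579 = 19.899021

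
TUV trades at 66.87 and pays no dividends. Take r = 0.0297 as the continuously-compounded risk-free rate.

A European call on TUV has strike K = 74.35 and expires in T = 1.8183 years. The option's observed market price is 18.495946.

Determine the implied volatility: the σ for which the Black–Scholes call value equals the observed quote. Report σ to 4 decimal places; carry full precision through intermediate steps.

At σ = 0.5610 the Black–Scholes value reproduces the quote:
σ√T = 0.561·√1.8183 = 0.756477
d₁ = (ln(S/K) + (r+σ²/2)T) / (σ√T) = (ln(66.87/74.35) + (0.0297+0.561²/2)·1.8183) / 0.756477 = (-0.106033 + 0.340132) / 0.756477 = 0.309459
d₂ = d₁ − σ√T = 0.309459 − 0.756477 = -0.447017
e^{−rT} = 0.947429
N(d₁) = 0.621514,  N(d₂) = 0.327431
V = S·N(d₁) − K·e^{−rT}·N(d₂) = 41.560638 − 23.064692 = 18.495946 (the observed quote) — the price is monotone increasing in volatility, hence this σ is the only solution

sigma = 0.5610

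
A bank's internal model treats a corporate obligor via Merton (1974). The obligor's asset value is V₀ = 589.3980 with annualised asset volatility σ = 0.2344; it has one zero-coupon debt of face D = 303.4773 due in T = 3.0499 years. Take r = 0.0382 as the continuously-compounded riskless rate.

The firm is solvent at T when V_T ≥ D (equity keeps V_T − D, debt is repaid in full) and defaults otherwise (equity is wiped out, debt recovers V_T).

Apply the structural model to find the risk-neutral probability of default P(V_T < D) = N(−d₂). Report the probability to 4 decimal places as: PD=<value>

PD=0.0444

Work the structural quantities from V₀ = 589.3980 against face 303.4773:
d₁ = [ln(V₀/D) + (r + σ²/2)T] / (σ√T)
   = [ln(589.3980/303.4773) + (0.0382 + 0.5·0.2344²)·3.0499] / (0.2344·√3.0499)
   = [0.663795 + 0.200292] / 0.409355 = 2.110848
d₂ = d₁ − σ√T = 2.110848 − 0.409355 = 1.701493
risk-neutral PD = N(−d₂) = N(-1.701493) = 0.044425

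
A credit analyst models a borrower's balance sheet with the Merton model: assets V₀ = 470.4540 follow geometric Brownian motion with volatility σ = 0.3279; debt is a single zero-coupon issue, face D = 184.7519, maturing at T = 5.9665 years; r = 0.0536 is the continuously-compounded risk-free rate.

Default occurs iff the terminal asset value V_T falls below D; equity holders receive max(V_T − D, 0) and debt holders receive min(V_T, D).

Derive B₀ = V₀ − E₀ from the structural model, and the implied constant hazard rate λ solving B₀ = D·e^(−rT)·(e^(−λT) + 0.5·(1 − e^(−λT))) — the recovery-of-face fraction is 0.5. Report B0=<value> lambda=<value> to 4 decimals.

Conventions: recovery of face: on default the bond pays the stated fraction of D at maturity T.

Equity is a call on the firm's assets struck at D = 184.7519:
d₁ = [ln(V₀/D) + (r + σ²/2)T] / (σ√T)
   = [ln(470.4540/184.7519) + (0.0536 + 0.5·0.3279²)·5.9665] / (0.3279·√5.9665)
   = [0.934684 + 0.640559] / 0.800942 = 1.966737
d₂ = d₁ − σ√T = 1.966737 − 0.800942 = 1.165795
N(d₁) = 0.975393,  N(d₂) = 0.878151,  e^(−rT) = 0.726291
E₀ = V₀·N(d₁) − D·e^(−rT)·N(d₂)
   = 470.4540·0.975393 − 184.7519·0.726291·0.878151 = 341.044098
B₀ = V₀ − E₀ = 470.4540 − 341.044098 = 129.409902
e^(−λT) = (B₀·e^(rT)/D − 0.5)/(1 − 0.5) = (129.4099·1.376858/184.7519 − 0.5)/0.5 = 0.92884740
λ = −ln(0.92884740)/5.9665 = 0.012371

B0=129.4099 lambda=0.0124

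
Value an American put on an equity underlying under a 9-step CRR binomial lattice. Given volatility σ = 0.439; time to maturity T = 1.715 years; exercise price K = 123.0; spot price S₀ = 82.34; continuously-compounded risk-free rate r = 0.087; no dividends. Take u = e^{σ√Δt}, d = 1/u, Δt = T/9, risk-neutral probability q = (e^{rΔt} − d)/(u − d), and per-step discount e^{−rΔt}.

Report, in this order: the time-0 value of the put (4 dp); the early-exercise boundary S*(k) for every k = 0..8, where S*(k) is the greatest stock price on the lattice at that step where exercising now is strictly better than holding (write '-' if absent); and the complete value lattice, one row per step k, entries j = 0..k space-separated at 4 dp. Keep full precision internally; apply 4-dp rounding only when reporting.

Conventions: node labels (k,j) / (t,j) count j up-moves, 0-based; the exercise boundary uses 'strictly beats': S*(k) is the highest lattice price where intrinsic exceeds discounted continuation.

price = 42.1086
boundary = - 67.9806 56.1253 67.9806 56.1253 67.9806 82.3400 67.9806 82.3400
tree:
42.1086
55.0194 30.3881
66.8747 41.5007 20.1027
76.6625 55.0194 29.1411 11.5814
84.7434 66.8747 40.8333 18.2235 5.2116
91.4150 76.6625 55.0194 27.7718 9.1199 1.4096
96.9232 84.7434 66.8747 40.6600 15.5909 2.8412 0.0000
101.4708 91.4150 76.6625 55.0194 25.7989 5.7269 0.0000 0.0000
105.2253 96.9232 84.7434 66.8747 40.6600 11.5434 0.0000 0.0000 0.0000
108.3251 101.4708 91.4150 76.6625 55.0194 23.2674 0.0000 0.0000 0.0000 0.0000

params: Δt=0.19056 u=1.21123 d=0.82561 q=0.49559 e^(-rΔt)=0.98356
t_9 payoffs: 108.3251 101.4708 91.4150 76.6625 55.0194 23.2674 0.0000 0.0000 0.0000 0.0000
t_8: node(8,0) S=17.7747 payoff=105.2253 vs cont=103.2030 → 105.2253 [stop]  node(8,1) S=26.0768 payoff=96.9232 vs cont=94.9009 → 96.9232 [stop]  node(8,2) S=38.2566 payoff=84.7434 vs cont=82.7211 → 84.7434 [stop]  node(8,3) S=56.1253 payoff=66.8747 vs cont=64.8524 → 66.8747 [stop]  node(8,4) S=82.3400 payoff=40.6600 vs cont=38.6377 → 40.6600 [stop]  node(8,5) S=120.7989 payoff=2.2011 vs cont=11.5434 → 11.5434 [wait]  node(8,6) S=177.2211 payoff=0.0000 vs cont=0.0000 → 0.0000 [wait]  node(8,7) S=259.9965 payoff=0.0000 vs cont=0.0000 → 0.0000 [wait]  node(8,8) S=381.4344 payoff=0.0000 vs cont=0.0000 → 0.0000 [wait]  ⇒ S*(8)=82.3400
t_7: node(7,0) S=21.5292 payoff=101.4708 vs cont=99.4485 → 101.4708 [stop]  node(7,1) S=31.5850 payoff=91.4150 vs cont=89.3927 → 91.4150 [stop]  node(7,2) S=46.3375 payoff=76.6625 vs cont=74.6402 → 76.6625 [stop]  node(7,3) S=67.9806 payoff=55.0194 vs cont=52.9971 → 55.0194 [stop]  node(7,4) S=99.7326 payoff=23.2674 vs cont=25.7989 → 25.7989 [wait]  node(7,5) S=146.3151 payoff=0.0000 vs cont=5.7269 → 5.7269 [wait]  node(7,6) S=214.6552 payoff=0.0000 vs cont=0.0000 → 0.0000 [wait]  node(7,7) S=314.9152 payoff=0.0000 vs cont=0.0000 → 0.0000 [wait]  ⇒ S*(7)=67.9806
t_6: node(6,0) S=26.0768 payoff=96.9232 vs cont=94.9009 → 96.9232 [stop]  node(6,1) S=38.2566 payoff=84.7434 vs cont=82.7211 → 84.7434 [stop]  node(6,2) S=56.1253 payoff=66.8747 vs cont=64.8524 → 66.8747 [stop]  node(6,3) S=82.3400 payoff=40.6600 vs cont=39.8716 → 40.6600 [stop]  node(6,4) S=120.7989 payoff=2.2011 vs cont=15.5909 → 15.5909 [wait]  node(6,5) S=177.2211 payoff=0.0000 vs cont=2.8412 → 2.8412 [wait]  node(6,6) S=259.9965 payoff=0.0000 vs cont=0.0000 → 0.0000 [wait]  ⇒ S*(6)=82.3400
t_5: node(5,0) S=31.5850 payoff=91.4150 vs cont=89.3927 → 91.4150 [stop]  node(5,1) S=46.3375 payoff=76.6625 vs cont=74.6402 → 76.6625 [stop]  node(5,2) S=67.9806 payoff=55.0194 vs cont=52.9971 → 55.0194 [stop]  node(5,3) S=99.7326 payoff=23.2674 vs cont=27.7718 → 27.7718 [wait]  node(5,4) S=146.3151 payoff=0.0000 vs cont=9.1199 → 9.1199 [wait]  node(5,5) S=214.6552 payoff=0.0000 vs cont=1.4096 → 1.4096 [wait]  ⇒ S*(5)=67.9806
t_4: node(4,0) S=38.2566 payoff=84.7434 vs cont=82.7211 → 84.7434 [stop]  node(4,1) S=56.1253 payoff=66.8747 vs cont=64.8524 → 66.8747 [stop]  node(4,2) S=82.3400 payoff=40.6600 vs cont=40.8333 → 40.8333 [wait]  node(4,3) S=120.7989 payoff=2.2011 vs cont=18.2235 → 18.2235 [wait]  node(4,4) S=177.2211 payoff=0.0000 vs cont=5.2116 → 5.2116 [wait]  ⇒ S*(4)=56.1253
t_3: node(3,0) S=46.3375 payoff=76.6625 vs cont=74.6402 → 76.6625 [stop]  node(3,1) S=67.9806 payoff=55.0194 vs cont=53.0816 → 55.0194 [stop]  node(3,2) S=99.7326 payoff=23.2674 vs cont=29.1411 → 29.1411 [wait]  node(3,3) S=146.3151 payoff=0.0000 vs cont=11.5814 → 11.5814 [wait]  ⇒ S*(3)=67.9806
t_2: node(2,0) S=56.1253 payoff=66.8747 vs cont=64.8524 → 66.8747 [stop]  node(2,1) S=82.3400 payoff=40.6600 vs cont=41.5007 → 41.5007 [wait]  node(2,2) S=120.7989 payoff=2.2011 vs cont=20.1027 → 20.1027 [wait]  ⇒ S*(2)=56.1253
t_1: node(1,0) S=67.9806 payoff=55.0194 vs cont=53.4069 → 55.0194 [stop]  node(1,1) S=99.7326 payoff=23.2674 vs cont=30.3881 → 30.3881 [wait]  ⇒ S*(1)=67.9806
t_0: node(0,0) S=82.3400 payoff=40.6600 vs cont=42.1086 → 42.1086 [wait]  ⇒ S*(0)=-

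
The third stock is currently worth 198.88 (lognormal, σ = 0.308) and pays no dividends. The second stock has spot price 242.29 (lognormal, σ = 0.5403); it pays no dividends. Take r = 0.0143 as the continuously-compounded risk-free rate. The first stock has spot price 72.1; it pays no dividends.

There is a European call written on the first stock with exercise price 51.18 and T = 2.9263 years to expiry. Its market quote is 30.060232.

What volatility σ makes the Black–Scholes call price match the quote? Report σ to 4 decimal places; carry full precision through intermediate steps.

sigma = 0.3989

At σ = 0.3989 the Black–Scholes value reproduces the quote:
σ√T = 0.3989·√2.9263 = 0.682376
d₁ = (ln(S/K) + (r+σ²/2)T) / (σ√T) = (ln(72.1/51.18) + (0.0143+0.3989²/2)·2.9263) / 0.682376 = (0.342705 + 0.274664) / 0.682376 = 0.904736
d₂ = d₁ − σ√T = 0.904736 − 0.682376 = 0.222360
e^{−rT} = 0.959017
N(d₁) = 0.817197,  N(d₂) = 0.587983
V = S·N(d₁) − K·e^{−rT}·N(d₂) = 58.919924 − 28.859692 = 30.060232 (the quoted price), and the Black–Scholes price is strictly increasing in σ, so σ is unique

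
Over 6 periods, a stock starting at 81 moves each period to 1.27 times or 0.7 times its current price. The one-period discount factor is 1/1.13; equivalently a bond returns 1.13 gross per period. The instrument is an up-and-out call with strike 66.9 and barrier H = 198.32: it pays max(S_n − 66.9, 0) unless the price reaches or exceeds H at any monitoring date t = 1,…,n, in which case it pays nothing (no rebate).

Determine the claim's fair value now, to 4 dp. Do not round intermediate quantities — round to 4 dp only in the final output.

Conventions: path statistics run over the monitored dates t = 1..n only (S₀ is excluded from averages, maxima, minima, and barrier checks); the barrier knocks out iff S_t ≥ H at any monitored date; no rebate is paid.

price = 18.6606

No-arbitrage gives p* = (R−d)/(u−d) = 0.7544: enumerate every path, weight its payoff by its p*-probability, and discount by R^6.
Enumerate all 2^6 = 64 price paths (U = up ×1.27, D = down ×0.7); each path with k up-moves has probability p*^k·(1−p*)^(6−k).
DDDDDD: M=56.7000, payoff=0.0000, prob=0.000220
UDDDDD: M=102.8700, payoff=0.0000, prob=0.000674
DUDDDD: M=72.0090, payoff=0.0000, prob=0.000674
UUDDDD: M=130.6449, payoff=0.0000, prob=0.002071
DDUDDD: M=56.7000, payoff=0.0000, prob=0.000674
UDUDDD: M=102.8700, payoff=0.0000, prob=0.002071
DUUDDD: M=91.4514, payoff=0.0000, prob=0.002071
UUUDDD: M=165.9190, payoff=0.0000, prob=0.006361
DDDUDD: M=56.7000, payoff=0.0000, prob=0.000674
UDDUDD: M=102.8700, payoff=0.0000, prob=0.002071
DUDUDD: M=72.0090, payoff=0.0000, prob=0.002071
UUDUDD: M=130.6449, payoff=0.0000, prob=0.006361
DDUUDD: M=64.0160, payoff=0.0000, prob=0.002071
UDUUDD: M=116.1433, payoff=0.0000, prob=0.006361
DUUUDD: M=116.1433, payoff=0.0000, prob=0.006361
UUUUDD: M=210.7172, payoff=0.0000, prob=0.019538
DDDDUD: M=56.7000, payoff=0.0000, prob=0.000674
UDDDUD: M=102.8700, payoff=0.0000, prob=0.002071
DUDDUD: M=72.0090, payoff=0.0000, prob=0.002071
UUDDUD: M=130.6449, payoff=0.0000, prob=0.006361
DDUDUD: M=56.7000, payoff=0.0000, prob=0.002071
UDUDUD: M=102.8700, payoff=0.0000, prob=0.006361
DUUDUD: M=91.4514, payoff=0.0000, prob=0.006361
UUUDUD: M=165.9190, payoff=36.3514, prob=0.019538
DDDUUD: M=56.7000, payoff=0.0000, prob=0.002071
UDDUUD: M=102.8700, payoff=0.0000, prob=0.006361
DUDUUD: M=81.3003, payoff=0.0000, prob=0.006361
UUDUUD: M=147.5020, payoff=36.3514, prob=0.019538
DDUUUD: M=81.3003, payoff=0.0000, prob=0.006361
UDUUUD: M=147.5020, payoff=36.3514, prob=0.019538
DUUUUD: M=147.5020, payoff=36.3514, prob=0.019538
UUUUUD: M=267.6108, payoff=0.0000, prob=0.060010
DDDDDU: M=56.7000, payoff=0.0000, prob=0.000674
UDDDDU: M=102.8700, payoff=0.0000, prob=0.002071
DUDDDU: M=72.0090, payoff=0.0000, prob=0.002071
UUDDDU: M=130.6449, payoff=0.0000, prob=0.006361
DDUDDU: M=56.7000, payoff=0.0000, prob=0.002071
UDUDDU: M=102.8700, payoff=0.0000, prob=0.006361
DUUDDU: M=91.4514, payoff=0.0000, prob=0.006361
UUUDDU: M=165.9190, payoff=36.3514, prob=0.019538
DDDUDU: M=56.7000, payoff=0.0000, prob=0.002071
UDDUDU: M=102.8700, payoff=0.0000, prob=0.006361
DUDUDU: M=72.0090, payoff=0.0000, prob=0.006361
UUDUDU: M=130.6449, payoff=36.3514, prob=0.019538
DDUUDU: M=64.0160, payoff=0.0000, prob=0.006361
UDUUDU: M=116.1433, payoff=36.3514, prob=0.019538
DUUUDU: M=116.1433, payoff=36.3514, prob=0.019538
UUUUDU: M=210.7172, payoff=0.0000, prob=0.060010
DDDDUU: M=56.7000, payoff=0.0000, prob=0.002071
UDDDUU: M=102.8700, payoff=0.0000, prob=0.006361
DUDDUU: M=72.0090, payoff=0.0000, prob=0.006361
UUDDUU: M=130.6449, payoff=36.3514, prob=0.019538
DDUDUU: M=56.9102, payoff=0.0000, prob=0.006361
UDUDUU: M=103.2514, payoff=36.3514, prob=0.019538
DUUDUU: M=103.2514, payoff=36.3514, prob=0.019538
UUUDUU: M=187.3276, payoff=120.4276, prob=0.060010
DDDUUU: M=56.9102, payoff=0.0000, prob=0.006361
UDDUUU: M=103.2514, payoff=36.3514, prob=0.019538
DUDUUU: M=103.2514, payoff=36.3514, prob=0.019538
UUDUUU: M=187.3276, payoff=120.4276, prob=0.060010
DDUUUU: M=103.2514, payoff=36.3514, prob=0.019538
UDUUUU: M=187.3276, payoff=120.4276, prob=0.060010
DUUUUU: M=187.3276, payoff=120.4276, prob=0.060010
UUUUUU: M=339.8657, payoff=0.0000, prob=0.184315
Price = Σ prob·payoff / R^6 = 38.850556 / 2.081952 = 18.6606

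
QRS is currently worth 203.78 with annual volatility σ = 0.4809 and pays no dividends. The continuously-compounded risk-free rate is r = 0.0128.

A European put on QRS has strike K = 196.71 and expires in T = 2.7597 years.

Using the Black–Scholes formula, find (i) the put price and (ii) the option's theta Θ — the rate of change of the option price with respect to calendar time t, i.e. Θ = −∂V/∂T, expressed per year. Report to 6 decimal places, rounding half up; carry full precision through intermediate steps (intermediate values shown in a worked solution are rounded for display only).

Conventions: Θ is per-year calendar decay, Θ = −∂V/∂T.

price = 54.380575
Θ = -8.934751

σ√T = 0.4809·√2.7597 = 0.798888
d₁ = (ln(S/K) + (r+σ²/2)T) / (σ√T) = (ln(203.78/196.71) + (0.0128+0.4809²/2)·2.7597) / 0.798888 = (0.035310 + 0.354435) / 0.798888 = 0.487860
d₂ = d₁ − σ√T = 0.487860 − 0.798888 = -0.311028
e^{−rT} = 0.965292
N(−d₁) = 0.312825,  N(−d₂) = 0.622110
Put price V = K·e^{−rT}·N(−d₂) − S·N(−d₁) = 118.127953 − 63.747378 = 54.380575
φ(d₁) = (1/√(2π))·e^{−d₁²/2} = 0.354183
Θ = −S·φ(d₁)·σ/(2√T) + r·K·e^{−rT}·N(−d₂) = −10.446789 + 1.512038 = -8.934751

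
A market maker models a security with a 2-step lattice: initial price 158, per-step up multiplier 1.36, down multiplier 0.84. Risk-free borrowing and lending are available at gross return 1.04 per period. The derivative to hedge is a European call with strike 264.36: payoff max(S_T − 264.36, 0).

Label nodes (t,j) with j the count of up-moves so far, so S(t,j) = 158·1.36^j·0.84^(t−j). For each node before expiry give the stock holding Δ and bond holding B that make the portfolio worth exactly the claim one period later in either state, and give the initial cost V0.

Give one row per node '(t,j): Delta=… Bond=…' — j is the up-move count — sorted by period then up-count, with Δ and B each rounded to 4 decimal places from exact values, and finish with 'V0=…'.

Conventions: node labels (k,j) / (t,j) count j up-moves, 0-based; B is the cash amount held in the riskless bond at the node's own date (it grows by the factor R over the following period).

(0,0): Delta=0.1255 Bond=-16.0132
(1,0): Delta=0.0000 Bond=0.0000
(1,1): Delta=0.2495 Bond=-43.2998
V0=3.8127

The replicating-portfolio and risk-neutral prices coincide; use p* = (1.04−0.84)/(1.36−0.84) = 0.3846 for the latter.
Expiry values: V(2,0)=0.0000, V(2,1)=0.0000, V(2,2)=27.8768
Node (1,0) S=132.7200: V=(p*·0.0000+(1−p*)·0.0000)/1.04=0.0000; Δ=(0.0000−0.0000)/(180.4992−111.4848)=0.0000; B=V−Δ·S=0.0000
Node (1,1) S=214.8800: V=(p*·27.8768+(1−p*)·0.0000)/1.04=10.3095; Δ=(27.8768−0.0000)/(292.2368−180.4992)=0.2495; B=V−Δ·S=-43.2998
Node (0,0) S=158.0000: V=(p*·10.3095+(1−p*)·0.0000)/1.04=3.8127; Δ=(10.3095−0.0000)/(214.8800−132.7200)=0.1255; B=V−Δ·S=-16.0132
Sanity check at the root: Δ(0,0)·S0 + B(0,0) reproduces V0 = 3.8127.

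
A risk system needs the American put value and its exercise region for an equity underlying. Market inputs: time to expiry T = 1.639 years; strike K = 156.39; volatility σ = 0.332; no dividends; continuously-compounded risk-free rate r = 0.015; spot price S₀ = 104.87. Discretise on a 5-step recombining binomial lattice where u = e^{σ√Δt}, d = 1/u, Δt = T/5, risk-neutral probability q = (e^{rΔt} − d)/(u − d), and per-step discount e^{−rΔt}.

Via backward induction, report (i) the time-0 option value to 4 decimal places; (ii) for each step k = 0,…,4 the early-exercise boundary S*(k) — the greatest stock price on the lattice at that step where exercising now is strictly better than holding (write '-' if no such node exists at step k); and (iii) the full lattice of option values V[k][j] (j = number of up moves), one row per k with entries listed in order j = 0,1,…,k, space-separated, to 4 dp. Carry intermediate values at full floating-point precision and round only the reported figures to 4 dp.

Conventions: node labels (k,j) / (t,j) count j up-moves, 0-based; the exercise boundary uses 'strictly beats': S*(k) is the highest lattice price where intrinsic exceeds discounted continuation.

Δt=0.32780  u=1.20935  d=0.82689  q=0.46551  discount=0.99510
step 5 (expiry): payoffs max(K−S,0) = 115.8492 97.0981 69.6740 29.5655 0.0000 0.0000
step 4: (k=4,j=0): S=49.0280, K−S=107.3620, hold=106.5950 ⇒ V=107.3620 exercise | (k=4,j=1): S=71.7047, K−S=84.6853, hold=83.9182 ⇒ V=84.6853 exercise | (k=4,j=2): S=104.8700, K−S=51.5200, hold=50.7529 ⇒ V=51.5200 exercise | (k=4,j=3): S=153.3751, K−S=3.0149, hold=15.7250 ⇒ V=15.7250 continue | (k=4,j=4): S=224.3152, K−S=0.0000, hold=0.0000 ⇒ V=0.0000 continue  boundary S*=104.8700
step 3: (k=3,j=0): S=59.2919, K−S=97.0981, hold=96.3310 ⇒ V=97.0981 exercise | (k=3,j=1): S=86.7160, K−S=69.6740, hold=68.9069 ⇒ V=69.6740 exercise | (k=3,j=2): S=126.8245, K−S=29.5655, hold=34.6861 ⇒ V=34.6861 continue | (k=3,j=3): S=185.4842, K−S=0.0000, hold=8.3636 ⇒ V=8.3636 continue  boundary S*=86.7160
step 2: (k=2,j=0): S=71.7047, K−S=84.6853, hold=83.9182 ⇒ V=84.6853 exercise | (k=2,j=1): S=104.8700, K−S=51.5200, hold=53.1249 ⇒ V=53.1249 continue | (k=2,j=2): S=153.3751, K−S=3.0149, hold=22.3227 ⇒ V=22.3227 continue  boundary S*=71.7047
step 1: (k=1,j=0): S=86.7160, K−S=69.6740, hold=69.6503 ⇒ V=69.6740 exercise | (k=1,j=1): S=126.8245, K−S=29.5655, hold=38.5959 ⇒ V=38.5959 continue  boundary S*=86.7160
step 0: (k=0,j=0): S=104.8700, K−S=51.5200, hold=54.9360 ⇒ V=54.9360 continue  boundary S*=-

price = 54.9360
boundary = - 86.7160 71.7047 86.7160 104.8700
tree:
54.9360
69.6740 38.5959
84.6853 53.1249 22.3227
97.0981 69.6740 34.6861 8.3636
107.3620 84.6853 51.5200 15.7250 0.0000
115.8492 97.0981 69.6740 29.5655 0.0000 0.0000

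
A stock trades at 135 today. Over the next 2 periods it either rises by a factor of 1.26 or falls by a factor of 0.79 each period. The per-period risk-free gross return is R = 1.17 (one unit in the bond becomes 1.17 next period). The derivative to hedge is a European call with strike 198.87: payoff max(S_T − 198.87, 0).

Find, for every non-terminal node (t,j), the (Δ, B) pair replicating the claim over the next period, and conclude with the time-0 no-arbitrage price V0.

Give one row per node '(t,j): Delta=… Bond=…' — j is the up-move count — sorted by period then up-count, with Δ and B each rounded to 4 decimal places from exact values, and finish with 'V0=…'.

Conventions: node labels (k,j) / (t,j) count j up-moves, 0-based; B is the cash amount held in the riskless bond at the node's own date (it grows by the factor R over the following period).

The replicating-portfolio and risk-neutral prices coincide; use p* = (1.17−0.79)/(1.26−0.79) = 0.8085 for the latter.
At maturity the claim pays: V(2,0)=0.0000, V(2,1)=0.0000, V(2,2)=15.4560
Node (1,0) S=106.6500: V=(p*·0.0000+(1−p*)·0.0000)/1.17=0.0000; Δ=(0.0000−0.0000)/(134.3790−84.2535)=0.0000; B=V−Δ·S=0.0000
Node (1,1) S=170.1000: V=(p*·15.4560+(1−p*)·0.0000)/1.17=10.6806; Δ=(15.4560−0.0000)/(214.3260−134.3790)=0.1933; B=V−Δ·S=-22.2045
Node (0,0) S=135.0000: V=(p*·10.6806+(1−p*)·0.0000)/1.17=7.3807; Δ=(10.6806−0.0000)/(170.1000−106.6500)=0.1683; B=V−Δ·S=-15.3441
Sanity check at the root: Δ(0,0)·S0 + B(0,0) reproduces V0 = 7.3807.

(0,0): Delta=0.1683 Bond=-15.3441
(1,0): Delta=0.0000 Bond=0.0000
(1,1): Delta=0.1933 Bond=-22.2045
V0=7.3807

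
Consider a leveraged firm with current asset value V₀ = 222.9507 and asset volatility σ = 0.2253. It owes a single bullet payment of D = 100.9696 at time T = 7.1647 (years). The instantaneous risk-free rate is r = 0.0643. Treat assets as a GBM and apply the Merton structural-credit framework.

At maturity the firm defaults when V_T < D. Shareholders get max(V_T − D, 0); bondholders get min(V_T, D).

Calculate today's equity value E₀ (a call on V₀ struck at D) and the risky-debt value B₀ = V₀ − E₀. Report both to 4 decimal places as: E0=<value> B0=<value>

Equity is a call on the firm's assets struck at D = 100.9696:
d₁ = [ln(V₀/D) + (r + σ²/2)T] / (σ√T)
   = [ln(222.9507/100.9696) + (0.0643 + 0.5·0.2253²)·7.1647] / (0.2253·√7.1647)
   = [0.792131 + 0.642531] / 0.603060 = 2.378972
d₂ = d₁ − σ√T = 2.378972 − 0.603060 = 1.775913
N(d₁) = 0.991320,  N(d₂) = 0.962126,  e^(−rT) = 0.630848
E₀ = V₀·N(d₁) − D·e^(−rT)·N(d₂)
   = 222.9507·0.991320 − 100.9696·0.630848·0.962126 = 159.731319
B₀ = V₀ − E₀ = 222.9507 − 159.731319 = 63.219381

E0=159.7313 B0=63.2194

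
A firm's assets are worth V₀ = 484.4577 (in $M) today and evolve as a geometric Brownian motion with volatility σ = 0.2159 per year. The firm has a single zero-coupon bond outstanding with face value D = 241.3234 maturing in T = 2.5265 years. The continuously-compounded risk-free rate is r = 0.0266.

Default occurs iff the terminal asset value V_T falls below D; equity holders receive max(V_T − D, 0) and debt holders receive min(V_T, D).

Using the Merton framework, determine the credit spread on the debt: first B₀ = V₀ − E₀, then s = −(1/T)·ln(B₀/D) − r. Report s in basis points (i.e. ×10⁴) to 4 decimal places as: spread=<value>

Apply the equity-as-call identities (strike 241.3234, horizon 2.5265 years):
d₁ = [ln(V₀/D) + (r + σ²/2)T] / (σ√T)
   = [ln(484.4577/241.3234) + (0.0266 + 0.5·0.2159²)·2.5265] / (0.2159·√2.5265)
   = [0.696892 + 0.126089] / 0.343172 = 2.398156
d₂ = d₁ − σ√T = 2.398156 − 0.343172 = 2.054983
N(d₁) = 0.991761,  N(d₂) = 0.980060,  e^(−rT) = 0.935004
E₀ = V₀·N(d₁) − D·e^(−rT)·N(d₂)
   = 484.4577·0.991761 − 241.3234·0.935004·0.980060 = 259.327335
B₀ = V₀ − E₀ = 484.4577 − 259.327335 = 225.130365
spread = −(1/T)·ln(B₀/D) − r = −(1/2.5265)·ln(225.130365/241.3234) − 0.0266 = 0.00089191
in basis points: 0.00089191 × 10⁴ = 8.9191 bp

spread=8.9191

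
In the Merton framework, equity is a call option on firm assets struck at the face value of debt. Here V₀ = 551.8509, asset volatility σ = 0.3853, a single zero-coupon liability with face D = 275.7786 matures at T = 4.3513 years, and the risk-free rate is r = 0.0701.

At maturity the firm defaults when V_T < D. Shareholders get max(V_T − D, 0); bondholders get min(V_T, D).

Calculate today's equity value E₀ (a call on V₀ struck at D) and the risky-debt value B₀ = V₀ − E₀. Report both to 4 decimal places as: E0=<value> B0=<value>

Equity is a call on the firm's assets struck at D = 275.7786:
d₁ = [ln(V₀/D) + (r + σ²/2)T] / (σ√T)
   = [ln(551.8509/275.7786) + (0.0701 + 0.5·0.3853²)·4.3513] / (0.3853·√4.3513)
   = [0.693680 + 0.628015] / 0.803727 = 1.644457
d₂ = d₁ − σ√T = 1.644457 − 0.803727 = 0.840730
N(d₁) = 0.949959,  N(d₂) = 0.799750,  e^(−rT) = 0.737104
E₀ = V₀·N(d₁) − D·e^(−rT)·N(d₂)
   = 551.8509·0.949959 − 275.7786·0.737104·0.799750 = 361.664476
B₀ = V₀ − E₀ = 551.8509 − 361.664476 = 190.186424

E0=361.6645 B0=190.1864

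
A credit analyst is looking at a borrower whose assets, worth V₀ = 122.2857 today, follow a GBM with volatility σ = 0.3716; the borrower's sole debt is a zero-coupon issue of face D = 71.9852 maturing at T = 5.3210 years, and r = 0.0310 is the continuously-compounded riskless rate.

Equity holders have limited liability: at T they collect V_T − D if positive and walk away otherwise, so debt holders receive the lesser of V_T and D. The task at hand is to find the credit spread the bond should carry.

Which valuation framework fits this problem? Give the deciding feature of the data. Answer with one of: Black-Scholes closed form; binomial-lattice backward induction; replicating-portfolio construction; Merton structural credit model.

Key observation: the question is about default risk generated by asset-value dynamics against a debt face of 71.9852 — the structural framework prices exactly that.

framework: Merton structural credit model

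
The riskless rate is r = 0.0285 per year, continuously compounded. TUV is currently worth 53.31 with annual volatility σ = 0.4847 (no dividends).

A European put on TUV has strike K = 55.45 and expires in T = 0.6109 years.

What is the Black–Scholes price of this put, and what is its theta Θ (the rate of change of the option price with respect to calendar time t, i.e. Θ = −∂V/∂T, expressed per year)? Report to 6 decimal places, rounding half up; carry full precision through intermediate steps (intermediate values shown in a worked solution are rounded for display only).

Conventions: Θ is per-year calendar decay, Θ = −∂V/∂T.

price = 8.702892
Θ = -5.609431

σ√T = 0.4847·√0.6109 = 0.378842
d₁ = (ln(S/K) + (r+σ²/2)T) / (σ√T) = (ln(53.31/55.45) + (0.0285+0.4847²/2)·0.6109) / 0.378842 = (-0.039358 + 0.089171) / 0.378842 = 0.131489
d₂ = d₁ − σ√T = 0.131489 − 0.378842 = -0.247353
e^{−rT} = 0.982740
N(−d₁) = 0.447694,  N(−d₂) = 0.597683
Put price V = K·e^{−rT}·N(−d₂) − S·N(−d₁) = 32.569476 − 23.866584 = 8.702892
φ(d₁) = (1/√(2π))·e^{−d₁²/2} = 0.395508
Θ = −S·φ(d₁)·σ/(2√T) + r·K·e^{−rT}·N(−d₂) = −6.537661 + 0.928230 = -5.609431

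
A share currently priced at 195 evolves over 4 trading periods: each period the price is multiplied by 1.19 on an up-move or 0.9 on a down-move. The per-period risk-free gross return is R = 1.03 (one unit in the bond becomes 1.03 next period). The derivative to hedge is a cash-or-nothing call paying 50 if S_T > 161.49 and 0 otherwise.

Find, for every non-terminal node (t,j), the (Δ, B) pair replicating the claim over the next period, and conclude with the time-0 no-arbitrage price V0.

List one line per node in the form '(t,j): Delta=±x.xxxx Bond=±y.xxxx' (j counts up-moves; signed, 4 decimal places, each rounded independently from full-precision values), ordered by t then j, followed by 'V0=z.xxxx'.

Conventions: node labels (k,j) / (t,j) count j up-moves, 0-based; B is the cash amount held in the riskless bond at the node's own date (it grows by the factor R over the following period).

(0,0): Delta=0.1359 Bond=13.8092
(1,0): Delta=0.2819 Bond=-11.3975
(1,1): Delta=0.0000 Bond=45.7571
(2,0): Delta=0.5847 Bond=-59.5707
(2,1): Delta=0.0000 Bond=47.1298
(2,2): Delta=0.0000 Bond=47.1298
(3,0): Delta=1.2129 Bond=-150.6528
(3,1): Delta=0.0000 Bond=48.5437
(3,2): Delta=0.0000 Bond=48.5437
(3,3): Delta=0.0000 Bond=48.5437
V0=40.3080

Arbitrage-free pricing uses the up-move probability p* = (R−d)/(u−d) = 0.4483, discounting each step at R = 1.03.
Payoffs at expiry: V(4,0)=0.0000, V(4,1)=50.0000, V(4,2)=50.0000, V(4,3)=50.0000, V(4,4)=50.0000
Node (3,0) S=142.1550: V=(p*·50.0000+(1−p*)·0.0000)/1.03=21.7610; Δ=(50.0000−0.0000)/(169.1645−127.9395)=1.2129; B=V−Δ·S=-150.6528
Node (3,1) S=187.9605: V=(p*·50.0000+(1−p*)·50.0000)/1.03=48.5437; Δ=(50.0000−50.0000)/(223.6730−169.1644)=0.0000; B=V−Δ·S=48.5437
Node (3,2) S=248.5256: V=(p*·50.0000+(1−p*)·50.0000)/1.03=48.5437; Δ=(50.0000−50.0000)/(295.7454−223.6730)=0.0000; B=V−Δ·S=48.5437
Node (3,3) S=328.6060: V=(p*·50.0000+(1−p*)·50.0000)/1.03=48.5437; Δ=(50.0000−50.0000)/(391.0411−295.7454)=0.0000; B=V−Δ·S=48.5437
Node (2,0) S=157.9500: V=(p*·48.5437+(1−p*)·21.7610)/1.03=32.7835; Δ=(48.5437−21.7610)/(187.9605−142.1550)=0.5847; B=V−Δ·S=-59.5707
Node (2,1) S=208.8450: V=(p*·48.5437+(1−p*)·48.5437)/1.03=47.1298; Δ=(48.5437−48.5437)/(248.5255−187.9605)=0.0000; B=V−Δ·S=47.1298
Node (2,2) S=276.1395: V=(p*·48.5437+(1−p*)·48.5437)/1.03=47.1298; Δ=(48.5437−48.5437)/(328.6060−248.5256)=0.0000; B=V−Δ·S=47.1298
Node (1,0) S=175.5000: V=(p*·47.1298+(1−p*)·32.7835)/1.03=38.0724; Δ=(47.1298−32.7835)/(208.8450−157.9500)=0.2819; B=V−Δ·S=-11.3975
Node (1,1) S=232.0500: V=(p*·47.1298+(1−p*)·47.1298)/1.03=45.7571; Δ=(47.1298−47.1298)/(276.1395−208.8450)=0.0000; B=V−Δ·S=45.7571
Node (0,0) S=195.0000: V=(p*·45.7571+(1−p*)·38.0724)/1.03=40.3080; Δ=(45.7571−38.0724)/(232.0500−175.5000)=0.1359; B=V−Δ·S=13.8092
Check: Δ(0,0)·S0 + B(0,0) = 40.3080 = V0.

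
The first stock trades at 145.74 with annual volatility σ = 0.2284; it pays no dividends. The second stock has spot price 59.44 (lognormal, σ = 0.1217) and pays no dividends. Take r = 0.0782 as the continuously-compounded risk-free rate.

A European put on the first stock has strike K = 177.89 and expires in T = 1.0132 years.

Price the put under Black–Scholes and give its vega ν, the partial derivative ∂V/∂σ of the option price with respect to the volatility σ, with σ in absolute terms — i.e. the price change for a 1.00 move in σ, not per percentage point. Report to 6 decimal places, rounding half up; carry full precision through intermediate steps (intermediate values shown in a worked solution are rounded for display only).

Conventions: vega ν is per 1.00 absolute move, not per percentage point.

price = 25.370584
ν = 53.861790

σ√T = 0.2284·√1.0132 = 0.229902
d₁ = (ln(S/K) + (r+σ²/2)T) / (σ√T) = (ln(145.74/177.89) + (0.0782+0.2284²/2)·1.0132) / 0.229902 = (-0.199341 + 0.105660) / 0.229902 = -0.407483
d₂ = d₁ − σ√T = -0.407483 − 0.229902 = -0.637385
e^{−rT} = 0.923825
N(−d₁) = 0.658173,  N(−d₂) = 0.738063
Put price V = K·e^{−rT}·N(−d₂) − S·N(−d₁) = 121.292767 − 95.922183 = 25.370584
φ(d₁) = (1/√(2π))·e^{−d₁²/2} = 0.367159
ν = S·φ(d₁)·√T = 53.861790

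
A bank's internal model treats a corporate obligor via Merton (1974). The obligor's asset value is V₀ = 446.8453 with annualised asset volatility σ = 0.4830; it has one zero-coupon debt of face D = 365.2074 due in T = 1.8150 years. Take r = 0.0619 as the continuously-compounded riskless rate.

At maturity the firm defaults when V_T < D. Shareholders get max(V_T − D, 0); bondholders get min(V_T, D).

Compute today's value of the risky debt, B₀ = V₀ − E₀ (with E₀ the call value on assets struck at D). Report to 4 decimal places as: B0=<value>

B0=277.2308

Apply the equity-as-call identities (strike 365.2074, horizon 1.8150 years):
d₁ = [ln(V₀/D) + (r + σ²/2)T] / (σ√T)
   = [ln(446.8453/365.2074) + (0.0619 + 0.5·0.4830²)·1.8150] / (0.4830·√1.8150)
   = [0.201747 + 0.324058] / 0.650707 = 0.808052
d₂ = d₁ − σ√T = 0.808052 − 0.650707 = 0.157345
N(d₁) = 0.790470,  N(d₂) = 0.562514,  e^(−rT) = 0.893733
E₀ = V₀·N(d₁) − D·e^(−rT)·N(d₂)
   = 446.8453·0.790470 − 365.2074·0.893733·0.562514 = 169.614472
B₀ = V₀ − E₀ = 446.8453 − 169.614472 = 277.230828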